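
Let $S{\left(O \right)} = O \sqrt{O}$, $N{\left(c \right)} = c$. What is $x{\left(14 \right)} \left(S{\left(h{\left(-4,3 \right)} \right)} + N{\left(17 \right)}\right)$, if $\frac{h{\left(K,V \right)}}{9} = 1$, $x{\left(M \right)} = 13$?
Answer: $572$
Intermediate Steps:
$h{\left(K,V \right)} = 9$ ($h{\left(K,V \right)} = 9 \cdot 1 = 9$)
$S{\left(O \right)} = O^{\frac{3}{2}}$
$x{\left(14 \right)} \left(S{\left(h{\left(-4,3 \right)} \right)} + N{\left(17 \right)}\right) = 13 \left(9^{\frac{3}{2}} + 17\right) = 13 \left(27 + 17\right) = 13 \cdot 44 = 572$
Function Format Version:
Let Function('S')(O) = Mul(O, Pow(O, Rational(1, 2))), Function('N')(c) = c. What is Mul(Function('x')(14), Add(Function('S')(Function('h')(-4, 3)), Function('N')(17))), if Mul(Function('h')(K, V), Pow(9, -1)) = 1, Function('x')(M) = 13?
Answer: 572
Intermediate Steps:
Function('h')(K, V) = 9 (Function('h')(K, V) = Mul(9, 1) = 9)
Function('S')(O) = Pow(O, Rational(3, 2))
Mul(Function('x')(14), Add(Function('S')(Function('h')(-4, 3)), Function('N')(17))) = Mul(13, Add(Pow(9, Rational(3, 2)), 17)) = Mul(13, Add(27, 17)) = Mul(13, 44) = 572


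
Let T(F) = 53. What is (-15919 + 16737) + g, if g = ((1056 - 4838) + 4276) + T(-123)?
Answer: 1365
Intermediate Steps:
g = 547 (g = ((1056 - 4838) + 4276) + 53 = (-3782 + 4276) + 53 = 494 + 53 = 547)
(-15919 + 16737) + g = (-15919 + 16737) + 547 = 818 + 547 = 1365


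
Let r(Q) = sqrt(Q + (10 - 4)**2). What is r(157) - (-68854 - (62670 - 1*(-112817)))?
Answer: 244341 + sqrt(193) ≈ 2.4436e+5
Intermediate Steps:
r(Q) = sqrt(36 + Q) (r(Q) = sqrt(Q + 6**2) = sqrt(Q + 36) = sqrt(36 + Q))
r(157) - (-68854 - (62670 - 1*(-112817))) = sqrt(36 + 157) - (-68854 - (62670 - 1*(-112817))) = sqrt(193) - (-68854 - (62670 + 112817)) = sqrt(193) - (-68854 - 1*175487) = sqrt(193) - (-68854 - 175487) = sqrt(193) - 1*(-244341) = sqrt(193) + 244341 = 244341 + sqrt(193)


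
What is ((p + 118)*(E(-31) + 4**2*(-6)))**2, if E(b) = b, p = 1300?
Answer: 32430967396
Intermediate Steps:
((p + 118)*(E(-31) + 4**2*(-6)))**2 = ((1300 + 118)*(-31 + 4**2*(-6)))**2 = (1418*(-31 + 16*(-6)))**2 = (1418*(-31 - 96))**2 = (1418*(-127))**2 = (-180086)**2 = 32430967396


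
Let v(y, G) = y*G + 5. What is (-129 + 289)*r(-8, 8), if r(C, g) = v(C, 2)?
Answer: -1760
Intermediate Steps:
v(y, G) = 5 + G*y (v(y, G) = G*y + 5 = 5 + G*y)
r(C, g) = 5 + 2*C
(-129 + 289)*r(-8, 8) = (-129 + 289)*(5 + 2*(-8)) = 160*(5 - 16) = 160*(-11) = -1760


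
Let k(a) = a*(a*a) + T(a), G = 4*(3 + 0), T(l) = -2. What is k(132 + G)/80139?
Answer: 2985982/80139 ≈ 37.260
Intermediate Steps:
G = 12 (G = 4*3 = 12)
k(a) = -2 + a**3 (k(a) = a*(a*a) - 2 = a*a**2 - 2 = a**3 - 2 = -2 + a**3)
k(132 + G)/80139 = (-2 + (132 + 12)**3)/80139 = (-2 + 144**3)*(1/80139) = (-2 + 2985984)*(1/80139) = 2985982*(1/80139) = 2985982/80139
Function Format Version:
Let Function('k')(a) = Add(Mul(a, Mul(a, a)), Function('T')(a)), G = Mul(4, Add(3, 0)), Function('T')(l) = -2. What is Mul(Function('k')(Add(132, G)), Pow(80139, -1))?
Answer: Rational(2985982, 80139) ≈ 37.260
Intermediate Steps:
G = 12 (G = Mul(4, 3) = 12)
Function('k')(a) = Add(-2, Pow(a, 3)) (Function('k')(a) = Add(Mul(a, Mul(a, a)), -2) = Add(Mul(a, Pow(a, 2)), -2) = Add(Pow(a, 3), -2) = Add(-2, Pow(a, 3)))
Mul(Function('k')(Add(132, G)), Pow(80139, -1)) = Mul(Add(-2, Pow(Add(132, 12), 3)), Pow(80139, -1)) = Mul(Add(-2, Pow(144, 3)), Rational(1, 80139)) = Mul(Add(-2, 2985984), Rational(1, 80139)) = Mul(2985982, Rational(1, 80139)) = Rational(2985982, 80139)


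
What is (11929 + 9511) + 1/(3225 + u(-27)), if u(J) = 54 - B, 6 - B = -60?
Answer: 68886721/3213 ≈ 21440.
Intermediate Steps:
B = 66 (B = 6 - 1*(-60) = 6 + 60 = 66)
u(J) = -12 (u(J) = 54 - 1*66 = 54 - 66 = -12)
(11929 + 9511) + 1/(3225 + u(-27)) = (11929 + 9511) + 1/(3225 - 12) = 21440 + 1/3213 = 68886721/3213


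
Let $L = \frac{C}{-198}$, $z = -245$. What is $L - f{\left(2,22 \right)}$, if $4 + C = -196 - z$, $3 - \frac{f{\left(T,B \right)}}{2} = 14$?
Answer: $\frac{479}{22} \approx 21.773$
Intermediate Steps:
$f{\left(T,B \right)} = -22$ ($f{\left(T,B \right)} = 6 - 28 = -22$)
$C = 45$ ($C = -4 - -49 = -4 + \left(-196 + 245\right) = -4 + 49 = 45$)
$L = - \frac{5}{22}$ ($L = \frac{45}{-198} = 45 \left(- \frac{1}{198}\right) = - \frac{5}{22} \approx -0.22727$)
$L - f{\left(2,22 \right)} = - \frac{5}{22} - -22 = - \frac{5}{22} + 22 = \frac{479}{22}$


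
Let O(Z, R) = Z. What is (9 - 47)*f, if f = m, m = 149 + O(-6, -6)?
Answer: -5434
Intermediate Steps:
m = 143 (m = 149 - 6 = 143)
f = 143
(9 - 47)*f = (9 - 47)*143 = -38*143 = -5434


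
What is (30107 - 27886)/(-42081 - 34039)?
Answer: -2221/76120 ≈ -0.029178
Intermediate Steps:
(30107 - 27886)/(-42081 - 34039) = 2221/(-76120) = 2221*(-1/76120) = -2221/76120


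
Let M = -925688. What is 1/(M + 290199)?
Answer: -1/635489 ≈ -1.5736e-6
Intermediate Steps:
1/(M + 290199) = 1/(-925688 + 290199) = 1/(-635489) = -1/635489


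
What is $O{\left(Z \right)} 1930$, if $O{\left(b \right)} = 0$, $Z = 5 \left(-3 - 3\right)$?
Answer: $0$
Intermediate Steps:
$Z = -30$ ($Z = 5 \left(-3 - 3\right) = 5 \left(-6\right) = -30$)
$O{\left(Z \right)} 1930 = 0 \cdot 1930 = 0$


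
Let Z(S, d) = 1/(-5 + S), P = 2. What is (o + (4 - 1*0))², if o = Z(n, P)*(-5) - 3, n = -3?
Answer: 169/64 ≈ 2.6406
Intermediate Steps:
o = -19/8 (o = -5/(-5 - 3) - 3 = -5/(-8) - 3 = -⅛*(-5) - 3 = 5/8 - 3 = -19/8 ≈ -2.3750)
(o + (4 - 1*0))² = (-19/8 + (4 - 1*0))² = (-19/8 + (4 + 0))² = (-19/8 + 4)² = (13/8)² = 169/64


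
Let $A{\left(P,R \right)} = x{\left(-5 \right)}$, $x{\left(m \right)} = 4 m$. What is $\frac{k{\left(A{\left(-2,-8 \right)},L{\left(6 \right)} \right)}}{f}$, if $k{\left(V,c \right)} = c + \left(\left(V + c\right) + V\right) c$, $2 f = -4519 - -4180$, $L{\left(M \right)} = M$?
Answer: $\frac{132}{113} \approx 1.1681$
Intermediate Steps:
$A{\left(P,R \right)} = -20$ ($A{\left(P,R \right)} = 4 \left(-5\right) = -20$)
$f = - \frac{339}{2}$ ($f = \frac{-4519 - -4180}{2} = \frac{-4519 + 4180}{2} = \frac{1}{2} \left(-339\right) = - \frac{339}{2} \approx -169.5$)
$k{\left(V,c \right)} = c + c \left(c + 2 V\right)$ ($k{\left(V,c \right)} = c + \left(c + 2 V\right) c = c + c \left(c + 2 V\right)$)
$\frac{k{\left(A{\left(-2,-8 \right)},L{\left(6 \right)} \right)}}{f} = \frac{6 \left(1 + 6 + 2 \left(-20\right)\right)}{- \frac{339}{2}} = 6 \left(1 + 6 - 40\right) \left(- \frac{2}{339}\right) = 6 \left(-33\right) \left(- \frac{2}{339}\right) = \left(-198\right) \left(- \frac{2}{339}\right) = \frac{132}{113}$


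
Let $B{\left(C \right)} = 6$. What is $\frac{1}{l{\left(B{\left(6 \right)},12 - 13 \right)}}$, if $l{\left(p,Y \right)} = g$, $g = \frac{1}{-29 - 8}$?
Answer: $-37$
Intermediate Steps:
$g = - \frac{1}{37}$ ($g = \frac{1}{-37} = - \frac{1}{37} \approx -0.027027$)
$l{\left(p,Y \right)} = - \frac{1}{37}$
$\frac{1}{l{\left(B{\left(6 \right)},12 - 13 \right)}} = \frac{1}{- \frac{1}{37}} = -37$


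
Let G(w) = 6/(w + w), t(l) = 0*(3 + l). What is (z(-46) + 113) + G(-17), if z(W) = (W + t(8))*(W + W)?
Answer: 73862/17 ≈ 4344.8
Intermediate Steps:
t(l) = 0
z(W) = 2*W² (z(W) = (W + 0)*(W + W) = W*(2*W) = 2*W²)
G(w) = 3/w (G(w) = 6/(2*w) = (1/(2*w))*6 = 3/w)
(z(-46) + 113) + G(-17) = (2*(-46)² + 113) + 3/(-17) = (2*2116 + 113) + 3*(-1/17) = (4232 + 113) - 3/17 = 4345 - 3/17 = 73862/17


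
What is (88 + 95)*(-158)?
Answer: -28914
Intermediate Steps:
(88 + 95)*(-158) = 183*(-158) = -28914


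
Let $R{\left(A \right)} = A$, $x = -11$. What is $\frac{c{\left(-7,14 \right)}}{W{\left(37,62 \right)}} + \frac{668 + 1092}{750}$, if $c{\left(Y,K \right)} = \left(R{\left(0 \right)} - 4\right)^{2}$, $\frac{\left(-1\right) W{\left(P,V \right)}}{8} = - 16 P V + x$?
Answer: $\frac{1292398}{550725} \approx 2.3467$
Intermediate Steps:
$W{\left(P,V \right)} = 88 + 128 P V$ ($W{\left(P,V \right)} = - 8 \left(- 16 P V - 11\right) = - 8 \left(-11 - 16 P V\right) = 88 + 128 P V$)
$c{\left(Y,K \right)} = 16$ ($c{\left(Y,K \right)} = \left(0 - 4\right)^{2} = \left(-4\right)^{2} = 16$)
$\frac{c{\left(-7,14 \right)}}{W{\left(37,62 \right)}} + \frac{668 + 1092}{750} = \frac{16}{88 + 128 \cdot 37 \cdot 62} + \frac{668 + 1092}{750} = \frac{16}{88 + 293632} + 1760 \cdot \frac{1}{750} = \frac{16}{293720} + \frac{176}{75} = 16 \cdot \frac{1}{293720} + \frac{176}{75} = \frac{2}{36715} + \frac{176}{75} = \frac{1292398}{550725}$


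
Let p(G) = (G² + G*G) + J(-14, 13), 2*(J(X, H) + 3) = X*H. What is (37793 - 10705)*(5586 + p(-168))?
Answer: 1677830720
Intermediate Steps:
J(X, H) = -3 + H*X/2 (J(X, H) = -3 + (X*H)/2 = -3 + (H*X)/2 = -3 + H*X/2)
p(G) = -94 + 2*G² (p(G) = (G² + G*G) + (-3 + (½)*13*(-14)) = (G² + G²) + (-3 - 91) = 2*G² - 94 = -94 + 2*G²)
(37793 - 10705)*(5586 + p(-168)) = (37793 - 10705)*(5586 + (-94 + 2*(-168)²)) = 27088*(5586 + (-94 + 2*28224)) = 27088*(5586 + (-94 + 56448)) = 27088*(5586 + 56354) = 27088*61940 = 1677830720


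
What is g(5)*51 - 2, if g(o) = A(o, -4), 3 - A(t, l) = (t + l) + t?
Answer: -155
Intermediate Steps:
A(t, l) = 3 - l - 2*t (A(t, l) = 3 - ((t + l) + t) = 3 - ((l + t) + t) = 3 - (l + 2*t) = 3 + (-l - 2*t) = 3 - l - 2*t)
g(o) = 7 - 2*o (g(o) = 3 - 1*(-4) - 2*o = 3 + 4 - 2*o = 7 - 2*o)
g(5)*51 - 2 = (7 - 2*5)*51 - 2 = (7 - 10)*51 - 2 = -3*51 - 2 = -153 - 2 = -155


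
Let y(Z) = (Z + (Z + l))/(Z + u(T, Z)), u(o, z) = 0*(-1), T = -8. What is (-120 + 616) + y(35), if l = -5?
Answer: 3485/7 ≈ 497.86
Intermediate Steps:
u(o, z) = 0
y(Z) = (-5 + 2*Z)/Z (y(Z) = (Z + (Z - 5))/(Z + 0) = (Z + (-5 + Z))/Z = (-5 + 2*Z)/Z)
(-120 + 616) + y(35) = (-120 + 616) + (2 - 5/35) = 496 + (2 - 5*1/35) = 496 + (2 - 1/7) = 496 + 13/7 = 3485/7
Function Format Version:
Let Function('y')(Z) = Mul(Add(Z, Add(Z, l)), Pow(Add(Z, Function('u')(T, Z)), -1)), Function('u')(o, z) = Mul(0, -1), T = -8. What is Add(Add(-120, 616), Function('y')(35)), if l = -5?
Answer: Rational(3485, 7) ≈ 497.86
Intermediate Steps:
Function('u')(o, z) = 0
Function('y')(Z) = Mul(Pow(Z, -1), Add(-5, Mul(2, Z))) (Function('y')(Z) = Mul(Add(Z, Add(Z, -5)), Pow(Add(Z, 0), -1)) = Mul(Add(Z, Add(-5, Z)), Pow(Z, -1)) = Mul(Add(-5, Mul(2, Z)), Pow(Z, -1)) = Mul(Pow(Z, -1), Add(-5, Mul(2, Z))))
Add(Add(-120, 616), Function('y')(35)) = Add(Add(-120, 616), Add(2, Mul(-5, Pow(35, -1)))) = Add(496, Add(2, Mul(-5, Rational(1, 35)))) = Add(496, Add(2, Rational(-1, 7))) = Add(496, Rational(13, 7)) = Rational(3485, 7)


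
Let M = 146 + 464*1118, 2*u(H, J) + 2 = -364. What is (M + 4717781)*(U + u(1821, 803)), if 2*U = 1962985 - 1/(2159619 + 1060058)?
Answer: 16545285347381070049/3219677 ≈ 5.1388e+12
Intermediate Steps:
u(H, J) = -183 (u(H, J) = -1 + (½)*(-364) = -1 - 182 = -183)
M = 518898 (M = 146 + 518752 = 518898)
U = 3160088827922/3219677 (U = (1962985 - 1/(2159619 + 1060058))/2 = (1962985 - 1/3219677)/2 = (½)*(6320177655844/3219677) = 3160088827922/3219677 ≈ 9.8149e+5)
(M + 4717781)*(U + u(1821, 803)) = (518898 + 4717781)*(3160088827922/3219677 - 183) = 5236679*(3159499627031/3219677) = 16545285347381070049/3219677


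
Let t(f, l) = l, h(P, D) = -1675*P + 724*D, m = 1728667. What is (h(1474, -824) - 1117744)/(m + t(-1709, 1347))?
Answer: -160895/66539 ≈ -2.4181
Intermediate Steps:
(h(1474, -824) - 1117744)/(m + t(-1709, 1347)) = ((-1675*1474 + 724*(-824)) - 1117744)/(1728667 + 1347) = ((-2468950 - 596576) - 1117744)/1730014 = (-3065526 - 1117744)*(1/1730014) = -4183270*1/1730014 = -160895/66539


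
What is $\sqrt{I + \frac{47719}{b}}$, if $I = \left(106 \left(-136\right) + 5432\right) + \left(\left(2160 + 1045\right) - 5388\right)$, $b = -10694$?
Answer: $\frac{i \sqrt{1277586696198}}{10694} \approx 105.7 i$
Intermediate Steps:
$I = -11167$ ($I = \left(-14416 + 5432\right) + \left(3205 - 5388\right) = -8984 - 2183 = -11167$)
$\sqrt{I + \frac{47719}{b}} = \sqrt{-11167 + \frac{47719}{-10694}} = \sqrt{-11167 + 47719 \left(- \frac{1}{10694}\right)} = \sqrt{-11167 - \frac{47719}{10694}} = \sqrt{- \frac{119467617}{10694}} = \frac{i \sqrt{1277586696198}}{10694}$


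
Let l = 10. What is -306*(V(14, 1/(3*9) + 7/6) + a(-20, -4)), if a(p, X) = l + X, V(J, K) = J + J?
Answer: -10404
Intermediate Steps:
V(J, K) = 2*J
a(p, X) = 10 + X
-306*(V(14, 1/(3*9) + 7/6) + a(-20, -4)) = -306*(2*14 + (10 - 4)) = -306*(28 + 6) = -306*34 = -10404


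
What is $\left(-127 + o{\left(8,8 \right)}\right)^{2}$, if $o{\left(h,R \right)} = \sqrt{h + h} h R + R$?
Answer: $18769$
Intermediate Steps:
$o{\left(h,R \right)} = R + R \sqrt{2} h^{\frac{3}{2}}$ ($o{\left(h,R \right)} = \sqrt{2 h} h R + R = \sqrt{2} \sqrt{h} h R + R = \sqrt{2} h^{\frac{3}{2}} R + R = R \sqrt{2} h^{\frac{3}{2}} + R = R + R \sqrt{2} h^{\frac{3}{2}}$)
$\left(-127 + o{\left(8,8 \right)}\right)^{2} = \left(-127 + 8 \left(1 + \sqrt{2} \cdot 8^{\frac{3}{2}}\right)\right)^{2} = \left(-127 + 8 \left(1 + \sqrt{2} \cdot 16 \sqrt{2}\right)\right)^{2} = \left(-127 + 8 \left(1 + 32\right)\right)^{2} = \left(-127 + 8 \cdot 33\right)^{2} = \left(-127 + 264\right)^{2} = 137^{2} = 18769$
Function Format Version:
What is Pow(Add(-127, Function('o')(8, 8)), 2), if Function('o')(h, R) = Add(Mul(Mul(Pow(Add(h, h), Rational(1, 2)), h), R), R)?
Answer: 18769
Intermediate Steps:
Function('o')(h, R) = Add(R, Mul(R, Pow(2, Rational(1, 2)), Pow(h, Rational(3, 2)))) (Function('o')(h, R) = Add(Mul(Mul(Pow(Mul(2, h), Rational(1, 2)), h), R), R) = Add(Mul(Mul(Mul(Pow(2, Rational(1, 2)), Pow(h, Rational(1, 2))), h), R), R) = Add(Mul(Mul(Pow(2, Rational(1, 2)), Pow(h, Rational(3, 2))), R), R) = Add(Mul(R, Pow(2, Rational(1, 2)), Pow(h, Rational(3, 2))), R) = Add(R, Mul(R, Pow(2, Rational(1, 2)), Pow(h, Rational(3, 2)))))
Pow(Add(-127, Function('o')(8, 8)), 2) = Pow(Add(-127, Mul(8, Add(1, Mul(Pow(2, Rational(1, 2)), Pow(8, Rational(3, 2)))))), 2) = Pow(Add(-127, Mul(8, Add(1, Mul(Pow(2, Rational(1, 2)), Mul(16, Pow(2, Rational(1, 2))))))), 2) = Pow(Add(-127, Mul(8, Add(1, 32))), 2) = Pow(Add(-127, Mul(8, 33)), 2) = Pow(Add(-127, 264), 2) = Pow(137, 2) = 18769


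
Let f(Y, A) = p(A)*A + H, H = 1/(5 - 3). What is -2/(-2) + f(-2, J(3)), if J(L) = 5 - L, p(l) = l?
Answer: 11/2 ≈ 5.5000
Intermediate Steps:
H = 1/2 ≈ 0.50000
f(Y, A) = 1/2 + A**2 (f(Y, A) = A*A + 1/2 = A**2 + 1/2 = 1/2 + A**2)
-2/(-2) + f(-2, J(3)) = -2/(-2) + (1/2 + (5 - 1*3)**2) = -2*(-1/2) + (1/2 + (5 - 3)**2) = 1 + (1/2 + 2**2) = 1 + (1/2 + 4) = 1 + 9/2 = 11/2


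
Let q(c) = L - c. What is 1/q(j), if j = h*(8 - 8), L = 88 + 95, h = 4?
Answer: 1/183 ≈ 0.0054645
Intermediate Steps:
L = 183
j = 0 (j = 4*(8 - 8) = 4*0 = 0)
q(c) = 183 - c
1/q(j) = 1/(183 - 1*0) = 1/(183 + 0) = 1/183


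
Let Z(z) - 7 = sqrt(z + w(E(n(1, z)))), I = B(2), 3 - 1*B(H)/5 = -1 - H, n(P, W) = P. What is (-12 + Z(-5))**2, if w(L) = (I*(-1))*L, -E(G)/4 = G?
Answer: (5 - sqrt(115))**2 ≈ 32.762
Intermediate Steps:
E(G) = -4*G
B(H) = 20 + 5*H (B(H) = 15 - 5*(-1 - H) = 15 + (5 + 5*H) = 20 + 5*H)
I = 30 (I = 20 + 5*2 = 20 + 10 = 30)
w(L) = -30*L (w(L) = (30*(-1))*L = -30*L)
Z(z) = 7 + sqrt(120 + z) (Z(z) = 7 + sqrt(z - (-120)) = 7 + sqrt(z - 30*(-4)) = 7 + sqrt(z + 120) = 7 + sqrt(120 + z))
(-12 + Z(-5))**2 = (-12 + (7 + sqrt(120 - 5)))**2 = (-12 + (7 + sqrt(115)))**2 = (-5 + sqrt(115))**2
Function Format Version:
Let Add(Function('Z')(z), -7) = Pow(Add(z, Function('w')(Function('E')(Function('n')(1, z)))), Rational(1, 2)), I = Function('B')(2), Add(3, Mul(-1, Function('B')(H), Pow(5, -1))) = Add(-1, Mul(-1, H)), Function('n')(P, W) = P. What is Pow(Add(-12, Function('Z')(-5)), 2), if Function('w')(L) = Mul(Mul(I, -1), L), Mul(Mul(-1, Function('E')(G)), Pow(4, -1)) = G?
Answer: Pow(Add(5, Mul(-1, Pow(115, Rational(1, 2)))), 2) ≈ 32.762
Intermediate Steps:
Function('E')(G) = Mul(-4, G)
Function('B')(H) = Add(20, Mul(5, H)) (Function('B')(H) = Add(15, Mul(-5, Add(-1, Mul(-1, H)))) = Add(15, Add(5, Mul(5, H))) = Add(20, Mul(5, H)))
I = 30 (I = Add(20, Mul(5, 2)) = Add(20, 10) = 30)
Function('w')(L) = Mul(-30, L) (Function('w')(L) = Mul(Mul(30, -1), L) = Mul(-30, L))
Function('Z')(z) = Add(7, Pow(Add(120, z), Rational(1, 2))) (Function('Z')(z) = Add(7, Pow(Add(z, Mul(-30, Mul(-4, 1))), Rational(1, 2))) = Add(7, Pow(Add(z, Mul(-30, -4)), Rational(1, 2))) = Add(7, Pow(Add(z, 120), Rational(1, 2))) = Add(7, Pow(Add(120, z), Rational(1, 2))))
Pow(Add(-12, Function('Z')(-5)), 2) = Pow(Add(-12, Add(7, Pow(Add(120, -5), Rational(1, 2)))), 2) = Pow(Add(-12, Add(7, Pow(115, Rational(1, 2)))), 2) = Pow(Add(-5, Pow(115, Rational(1, 2))), 2)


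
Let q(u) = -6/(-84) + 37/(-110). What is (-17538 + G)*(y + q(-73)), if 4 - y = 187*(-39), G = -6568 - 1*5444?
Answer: -16602626130/77 ≈ -2.1562e+8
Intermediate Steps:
q(u) = -102/385 (q(u) = -6*(-1/84) + 37*(-1/110) = 1/14 - 37/110 = -102/385)
G = -12012 (G = -6568 - 5444 = -12012)
y = 7297 (y = 4 - 187*(-39) = 4 - 1*(-7293) = 4 + 7293 = 7297)
(-17538 + G)*(y + q(-73)) = (-17538 - 12012)*(7297 - 102/385) = -29550*2809243/385 = -16602626130/77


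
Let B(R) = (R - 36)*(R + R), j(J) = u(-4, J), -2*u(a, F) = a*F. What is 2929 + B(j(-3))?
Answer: 3433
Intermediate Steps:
u(a, F) = -F*a/2 (u(a, F) = -a*F/2 = -F*a/2)
j(J) = 2*J (j(J) = -1/2*J*(-4) = 2*J)
B(R) = 2*R*(-36 + R) (B(R) = (-36 + R)*(2*R) = 2*R*(-36 + R))
2929 + B(j(-3)) = 2929 + 2*(2*(-3))*(-36 + 2*(-3)) = 2929 + 2*(-6)*(-36 - 6) = 2929 + 2*(-6)*(-42) = 2929 + 504 = 3433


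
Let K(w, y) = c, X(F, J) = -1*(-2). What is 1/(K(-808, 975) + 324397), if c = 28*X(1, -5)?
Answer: 1/324453 ≈ 3.0821e-6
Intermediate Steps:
X(F, J) = 2
c = 56 (c = 28*2 = 56)
K(w, y) = 56
1/(K(-808, 975) + 324397) = 1/(56 + 324397) = 1/324453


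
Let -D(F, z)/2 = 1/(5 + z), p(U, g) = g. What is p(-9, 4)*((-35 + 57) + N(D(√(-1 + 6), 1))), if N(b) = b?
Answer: 260/3 ≈ 86.667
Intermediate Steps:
D(F, z) = -2/(5 + z)
p(-9, 4)*((-35 + 57) + N(D(√(-1 + 6), 1))) = 4*((-35 + 57) - 2/(5 + 1)) = 4*(22 - 2/6) = 4*(22 - 2*⅙) = 4*(22 - ⅓) = 4*(65/3) = 260/3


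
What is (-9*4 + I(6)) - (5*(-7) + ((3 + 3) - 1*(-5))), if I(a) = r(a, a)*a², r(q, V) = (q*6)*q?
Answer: 7764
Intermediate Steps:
r(q, V) = 6*q² (r(q, V) = (6*q)*q = 6*q²)
I(a) = 6*a⁴ (I(a) = (6*a²)*a² = 6*a⁴)
(-9*4 + I(6)) - (5*(-7) + ((3 + 3) - 1*(-5))) = (-9*4 + 6*6⁴) - (5*(-7) + ((3 + 3) - 1*(-5))) = (-36 + 6*1296) - (-35 + (6 + 5)) = (-36 + 7776) - (-35 + 11) = 7740 - 1*(-24) = 7740 + 24 = 7764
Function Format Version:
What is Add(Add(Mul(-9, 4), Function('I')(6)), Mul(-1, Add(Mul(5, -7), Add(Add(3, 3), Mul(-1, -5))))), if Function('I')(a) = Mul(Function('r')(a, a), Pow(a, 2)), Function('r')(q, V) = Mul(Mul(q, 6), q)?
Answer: 7764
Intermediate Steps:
Function('r')(q, V) = Mul(6, Pow(q, 2)) (Function('r')(q, V) = Mul(Mul(6, q), q) = Mul(6, Pow(q, 2)))
Function('I')(a) = Mul(6, Pow(a, 4)) (Function('I')(a) = Mul(Mul(6, Pow(a, 2)), Pow(a, 2)) = Mul(6, Pow(a, 4)))
Add(Add(Mul(-9, 4), Function('I')(6)), Mul(-1, Add(Mul(5, -7), Add(Add(3, 3), Mul(-1, -5))))) = Add(Add(Mul(-9, 4), Mul(6, Pow(6, 4))), Mul(-1, Add(Mul(5, -7), Add(Add(3, 3), Mul(-1, -5))))) = Add(Add(-36, Mul(6, 1296)), Mul(-1, Add(-35, Add(6, 5)))) = Add(Add(-36, 7776), Mul(-1, Add(-35, 11))) = Add(7740, Mul(-1, -24)) = Add(7740, 24) = 7764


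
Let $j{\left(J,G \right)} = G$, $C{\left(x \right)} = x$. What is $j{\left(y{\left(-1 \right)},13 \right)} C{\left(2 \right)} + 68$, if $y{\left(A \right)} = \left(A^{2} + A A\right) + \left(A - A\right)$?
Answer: $94$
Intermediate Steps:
$y{\left(A \right)} = 2 A^{2}$ ($y{\left(A \right)} = \left(A^{2} + A^{2}\right) + 0 = 2 A^{2} + 0 = 2 A^{2}$)
$j{\left(y{\left(-1 \right)},13 \right)} C{\left(2 \right)} + 68 = 13 \cdot 2 + 68 = 26 + 68 = 94$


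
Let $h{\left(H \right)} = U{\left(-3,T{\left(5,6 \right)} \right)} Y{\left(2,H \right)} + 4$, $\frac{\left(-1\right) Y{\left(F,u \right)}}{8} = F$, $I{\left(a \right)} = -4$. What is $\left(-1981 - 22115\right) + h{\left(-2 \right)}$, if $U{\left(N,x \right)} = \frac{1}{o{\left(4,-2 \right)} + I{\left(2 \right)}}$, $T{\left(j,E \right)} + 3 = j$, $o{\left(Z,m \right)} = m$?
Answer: $- \frac{72268}{3} \approx -24089.0$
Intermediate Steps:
$Y{\left(F,u \right)} = - 8 F$
$T{\left(j,E \right)} = -3 + j$
$U{\left(N,x \right)} = - \frac{1}{6}$ ($U{\left(N,x \right)} = \frac{1}{-2 - 4} = \frac{1}{-6} = - \frac{1}{6}$)
$h{\left(H \right)} = \frac{20}{3}$ ($h{\left(H \right)} = - \frac{\left(-8\right) 2}{6} + 4 = \left(- \frac{1}{6}\right) \left(-16\right) + 4 = \frac{8}{3} + 4 = \frac{20}{3}$)
$\left(-1981 - 22115\right) + h{\left(-2 \right)} = \left(-1981 - 22115\right) + \frac{20}{3} = -24096 + \frac{20}{3} = - \frac{72268}{3}$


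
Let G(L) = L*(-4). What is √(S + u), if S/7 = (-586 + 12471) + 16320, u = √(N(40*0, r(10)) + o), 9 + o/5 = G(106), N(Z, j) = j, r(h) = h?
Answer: √(197435 + I*√2155) ≈ 444.34 + 0.052*I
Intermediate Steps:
G(L) = -4*L
o = -2165 (o = -45 + 5*(-4*106) = -45 + 5*(-424) = -45 - 2120 = -2165)
u = I*√2155 (u = √(10 - 2165) = √(-2155) = I*√2155 ≈ 46.422*I)
S = 197435 (S = 7*((-586 + 12471) + 16320) = 7*(11885 + 16320) = 7*28205 = 197435)
√(S + u) = √(197435 + I*√2155)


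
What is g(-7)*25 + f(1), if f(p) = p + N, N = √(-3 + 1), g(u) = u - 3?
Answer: -249 + I*√2 ≈ -249.0 + 1.4142*I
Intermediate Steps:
g(u) = -3 + u
N = I*√2 (N = √(-2) = I*√2 ≈ 1.4142*I)
f(p) = p + I*√2
g(-7)*25 + f(1) = (-3 - 7)*25 + (1 + I*√2) = -10*25 + (1 + I*√2) = -250 + (1 + I*√2) = -249 + I*√2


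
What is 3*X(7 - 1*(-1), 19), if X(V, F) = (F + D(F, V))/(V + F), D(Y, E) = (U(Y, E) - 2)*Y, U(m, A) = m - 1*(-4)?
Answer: 418/9 ≈ 46.444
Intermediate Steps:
U(m, A) = 4 + m (U(m, A) = m + 4 = 4 + m)
D(Y, E) = Y*(2 + Y) (D(Y, E) = ((4 + Y) - 2)*Y = (2 + Y)*Y = Y*(2 + Y))
X(V, F) = (F + F*(2 + F))/(F + V) (X(V, F) = (F + F*(2 + F))/(V + F) = (F + F*(2 + F))/(F + V))
3*X(7 - 1*(-1), 19) = 3*(19*(3 + 19)/(19 + (7 - 1*(-1)))) = 3*(19*22/(19 + (7 + 1))) = 3*(19*22/(19 + 8)) = 3*(19*22/27) = 3*(19*(1/27)*22) = 3*(418/27) = 418/9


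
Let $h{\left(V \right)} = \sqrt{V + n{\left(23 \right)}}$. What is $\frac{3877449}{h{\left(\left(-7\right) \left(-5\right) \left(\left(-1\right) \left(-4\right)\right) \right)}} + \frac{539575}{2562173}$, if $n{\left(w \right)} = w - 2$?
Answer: $\frac{539575}{2562173} + \frac{3877449 \sqrt{161}}{161} \approx 3.0559 \cdot 10^{5}$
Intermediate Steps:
$n{\left(w \right)} = -2 + w$
$h{\left(V \right)} = \sqrt{21 + V}$ ($h{\left(V \right)} = \sqrt{V + \left(-2 + 23\right)} = \sqrt{V + 21} = \sqrt{21 + V}$)
$\frac{3877449}{h{\left(\left(-7\right) \left(-5\right) \left(\left(-1\right) \left(-4\right)\right) \right)}} + \frac{539575}{2562173} = \frac{3877449}{\sqrt{21 + \left(-7\right) \left(-5\right) \left(\left(-1\right) \left(-4\right)\right)}} + \frac{539575}{2562173} = \frac{3877449}{\sqrt{21 + 35 \cdot 4}} + 539575 \cdot \frac{1}{2562173} = \frac{3877449}{\sqrt{21 + 140}} + \frac{539575}{2562173} = \frac{3877449}{\sqrt{161}} + \frac{539575}{2562173} = 3877449 \frac{\sqrt{161}}{161} + \frac{539575}{2562173} = \frac{3877449 \sqrt{161}}{161} + \frac{539575}{2562173} = \frac{539575}{2562173} + \frac{3877449 \sqrt{161}}{161}$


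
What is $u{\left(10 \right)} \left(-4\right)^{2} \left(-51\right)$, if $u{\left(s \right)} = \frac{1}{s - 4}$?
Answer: $-136$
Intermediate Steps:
$u{\left(s \right)} = \frac{1}{-4 + s}$
$u{\left(10 \right)} \left(-4\right)^{2} \left(-51\right) = \frac{\left(-4\right)^{2}}{-4 + 10} \left(-51\right) = \frac{1}{6} \cdot 16 \left(-51\right) = \frac{8}{3} \left(-51\right) = -136$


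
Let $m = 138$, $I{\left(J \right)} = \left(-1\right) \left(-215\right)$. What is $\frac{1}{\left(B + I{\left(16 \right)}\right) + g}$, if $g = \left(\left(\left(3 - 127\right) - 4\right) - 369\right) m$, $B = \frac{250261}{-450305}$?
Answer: $- \frac{450305}{30788053416} \approx -1.4626 \cdot 10^{-5}$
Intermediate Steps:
$B = - \frac{250261}{450305}$ ($B = 250261 \left(- \frac{1}{450305}\right) = - \frac{250261}{450305} \approx -0.55576$)
$I{\left(J \right)} = 215$
$g = -68586$ ($g = \left(\left(\left(3 - 127\right) - 4\right) - 369\right) 138 = \left(\left(-124 - 4\right) - 369\right) 138 = \left(-128 - 369\right) 138 = \left(-497\right) 138 = -68586$)
$\frac{1}{\left(B + I{\left(16 \right)}\right) + g} = \frac{1}{\left(- \frac{250261}{450305} + 215\right) - 68586} = \frac{1}{\frac{96565314}{450305} - 68586} = \frac{1}{- \frac{30788053416}{450305}} = - \frac{450305}{30788053416}$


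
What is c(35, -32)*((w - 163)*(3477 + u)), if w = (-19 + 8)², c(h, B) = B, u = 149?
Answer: 4873344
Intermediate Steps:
w = 121 (w = (-11)² = 121)
c(35, -32)*((w - 163)*(3477 + u)) = -32*(121 - 163)*(3477 + 149) = -(-1344)*3626 = -32*(-152292) = 4873344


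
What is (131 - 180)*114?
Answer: -5586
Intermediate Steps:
(131 - 180)*114 = -49*114 = -5586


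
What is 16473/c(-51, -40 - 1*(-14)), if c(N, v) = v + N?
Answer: -16473/77 ≈ -213.94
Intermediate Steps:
c(N, v) = N + v
16473/c(-51, -40 - 1*(-14)) = 16473/(-51 + (-40 - 1*(-14))) = 16473/(-51 + (-40 + 14)) = 16473/(-51 - 26) = 16473/(-77) = 16473*(-1/77) = -16473/77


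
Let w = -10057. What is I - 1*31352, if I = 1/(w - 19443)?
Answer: -924884001/29500 ≈ -31352.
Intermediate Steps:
I = -1/29500 (I = 1/(-10057 - 19443) = 1/(-29500) = -1/29500 ≈ -3.3898e-5)
I - 1*31352 = -1/29500 - 1*31352 = -1/29500 - 31352 = -924884001/29500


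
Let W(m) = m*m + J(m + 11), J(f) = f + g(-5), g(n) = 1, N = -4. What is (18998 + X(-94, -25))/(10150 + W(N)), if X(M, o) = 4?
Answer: 9501/5087 ≈ 1.8677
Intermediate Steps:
J(f) = 1 + f (J(f) = f + 1 = 1 + f)
W(m) = 12 + m + m² (W(m) = m*m + (1 + (m + 11)) = m² + (1 + (11 + m)) = m² + (12 + m) = 12 + m + m²)
(18998 + X(-94, -25))/(10150 + W(N)) = (18998 + 4)/(10150 + (12 - 4 + (-4)²)) = 19002/(10150 + (12 - 4 + 16)) = 19002/(10150 + 24) = 19002/10174 = 19002*(1/10174) = 9501/5087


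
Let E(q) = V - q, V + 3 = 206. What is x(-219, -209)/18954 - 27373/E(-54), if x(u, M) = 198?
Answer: -28820942/270621 ≈ -106.50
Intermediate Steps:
V = 203 (V = -3 + 206 = 203)
E(q) = 203 - q
x(-219, -209)/18954 - 27373/E(-54) = 198/18954 - 27373/(203 - 1*(-54)) = 198*(1/18954) - 27373/(203 + 54) = 11/1053 - 27373/257 = -28820942/270621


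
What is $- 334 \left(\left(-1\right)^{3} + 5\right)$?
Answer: $-1336$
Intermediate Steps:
$- 334 \left(\left(-1\right)^{3} + 5\right) = - 334 \left(-1 + 5\right) = \left(-334\right) 4 = -1336$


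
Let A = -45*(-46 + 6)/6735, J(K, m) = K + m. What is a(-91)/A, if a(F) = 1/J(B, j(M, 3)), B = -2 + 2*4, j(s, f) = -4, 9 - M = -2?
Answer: 449/240 ≈ 1.8708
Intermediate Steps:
M = 11 (M = 9 - 1*(-2) = 9 + 2 = 11)
B = 6 (B = -2 + 8 = 6)
A = 120/449 (A = -45*(-40)*(1/6735) = 1800*(1/6735) = 120/449 ≈ 0.26726)
a(F) = 1/2 (a(F) = 1/(6 - 4) = 1/2)
a(-91)/A = 1/(2*(120/449)) = (1/2)*(449/120) = 449/240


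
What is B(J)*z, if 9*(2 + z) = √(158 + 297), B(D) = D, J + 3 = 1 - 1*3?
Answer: 10 - 5*√455/9 ≈ -1.8504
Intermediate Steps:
J = -5 (J = -3 + (1 - 1*3) = -3 + (1 - 3) = -3 - 2 = -5)
z = -2 + √455/9 (z = -2 + √(158 + 297)/9 = -2 + √455/9 ≈ 0.37008)
B(J)*z = -5*(-2 + √455/9) = 10 - 5*√455/9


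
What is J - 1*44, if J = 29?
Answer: -15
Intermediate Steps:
J - 1*44 = 29 - 1*44 = 29 - 44 = -15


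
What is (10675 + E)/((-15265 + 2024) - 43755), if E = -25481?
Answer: 7403/28498 ≈ 0.25977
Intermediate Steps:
(10675 + E)/((-15265 + 2024) - 43755) = (10675 - 25481)/((-15265 + 2024) - 43755) = -14806/(-13241 - 43755) = -14806/(-56996) = -14806*(-1/56996) = 7403/28498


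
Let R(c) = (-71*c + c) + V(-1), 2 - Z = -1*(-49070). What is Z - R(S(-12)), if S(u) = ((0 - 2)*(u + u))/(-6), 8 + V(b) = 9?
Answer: -49629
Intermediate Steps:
Z = -49068 (Z = 2 - (-1)*(-49070) = 2 - 1*49070 = 2 - 49070 = -49068)
V(b) = 1 (V(b) = -8 + 9 = 1)
S(u) = 2*u/3 (S(u) = -4*u*(-⅙) = 2*u/3)
R(c) = 1 - 70*c (R(c) = (-71*c + c) + 1 = -70*c + 1 = 1 - 70*c)
Z - R(S(-12)) = -49068 - (1 - 140*(-12)/3) = -49068 - (1 - 70*(-8)) = -49068 - (1 + 560) = -49068 - 1*561 = -49068 - 561 = -49629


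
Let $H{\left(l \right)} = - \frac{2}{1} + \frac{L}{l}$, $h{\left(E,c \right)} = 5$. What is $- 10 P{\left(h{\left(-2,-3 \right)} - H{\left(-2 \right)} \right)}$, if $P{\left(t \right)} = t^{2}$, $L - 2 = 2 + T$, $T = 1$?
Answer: $- \frac{1805}{2} \approx -902.5$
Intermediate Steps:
$L = 5$ ($L = 2 + \left(2 + 1\right) = 2 + 3 = 5$)
$H{\left(l \right)} = -2 + \frac{5}{l}$ ($H{\left(l \right)} = - \frac{2}{1} + \frac{5}{l} = \left(-2\right) 1 + \frac{5}{l} = -2 + \frac{5}{l}$)
$- 10 P{\left(h{\left(-2,-3 \right)} - H{\left(-2 \right)} \right)} = - 10 \left(5 - \left(-2 + \frac{5}{-2}\right)\right)^{2} = - 10 \left(5 - \left(-2 + 5 \left(- \frac{1}{2}\right)\right)\right)^{2} = - 10 \left(5 - \left(-2 - \frac{5}{2}\right)\right)^{2} = - 10 \left(5 - - \frac{9}{2}\right)^{2} = - 10 \left(5 + \frac{9}{2}\right)^{2} = - 10 \left(\frac{19}{2}\right)^{2} = \left(-10\right) \frac{361}{4} = - \frac{1805}{2}$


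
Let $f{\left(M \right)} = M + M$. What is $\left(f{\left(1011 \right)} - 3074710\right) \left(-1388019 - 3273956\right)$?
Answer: $14324794638800$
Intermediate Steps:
$f{\left(M \right)} = 2 M$
$\left(f{\left(1011 \right)} - 3074710\right) \left(-1388019 - 3273956\right) = \left(2 \cdot 1011 - 3074710\right) \left(-1388019 - 3273956\right) = \left(2022 - 3074710\right) \left(-4661975\right) = \left(-3072688\right) \left(-4661975\right) = 14324794638800$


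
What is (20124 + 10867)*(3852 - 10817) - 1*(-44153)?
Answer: -215808162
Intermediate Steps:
(20124 + 10867)*(3852 - 10817) - 1*(-44153) = 30991*(-6965) + 44153 = -215852315 + 44153 = -215808162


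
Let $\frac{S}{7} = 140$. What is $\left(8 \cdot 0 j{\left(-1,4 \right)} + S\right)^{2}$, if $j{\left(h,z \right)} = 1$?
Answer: $960400$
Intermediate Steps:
$S = 980$ ($S = 7 \cdot 140 = 980$)
$\left(8 \cdot 0 j{\left(-1,4 \right)} + S\right)^{2} = \left(8 \cdot 0 \cdot 1 + 980\right)^{2} = \left(0 \cdot 1 + 980\right)^{2} = \left(0 + 980\right)^{2} = 980^{2} = 960400$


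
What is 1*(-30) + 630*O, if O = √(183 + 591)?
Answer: -30 + 1890*√86 ≈ 17497.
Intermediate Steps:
O = 3*√86 (O = √774 = 3*√86 ≈ 27.821)
1*(-30) + 630*O = 1*(-30) + 630*(3*√86) = -30 + 1890*√86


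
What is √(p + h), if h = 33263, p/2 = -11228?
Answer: √10807 ≈ 103.96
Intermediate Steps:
p = -22456 (p = 2*(-11228) = -22456)
√(p + h) = √(-22456 + 33263) = √10807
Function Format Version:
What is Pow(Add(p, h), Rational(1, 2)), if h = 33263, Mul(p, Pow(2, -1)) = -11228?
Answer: Pow(10807, Rational(1, 2)) ≈ 103.96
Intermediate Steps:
p = -22456 (p = Mul(2, -11228) = -22456)
Pow(Add(p, h), Rational(1, 2)) = Pow(Add(-22456, 33263), Rational(1, 2)) = Pow(10807, Rational(1, 2))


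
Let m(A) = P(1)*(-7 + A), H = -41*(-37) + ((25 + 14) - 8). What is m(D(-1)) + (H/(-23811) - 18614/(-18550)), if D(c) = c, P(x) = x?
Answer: -519841641/73615675 ≈ -7.0616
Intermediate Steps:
H = 1548 (H = 1517 + (39 - 8) = 1517 + 31 = 1548)
m(A) = -7 + A (m(A) = 1*(-7 + A) = -7 + A)
m(D(-1)) + (H/(-23811) - 18614/(-18550)) = (-7 - 1) + (1548/(-23811) - 18614/(-18550)) = -8 + (1548*(-1/23811) - 18614*(-1/18550)) = -8 + (-516/7937 + 9307/9275) = -8 + 69083759/73615675 = -519841641/73615675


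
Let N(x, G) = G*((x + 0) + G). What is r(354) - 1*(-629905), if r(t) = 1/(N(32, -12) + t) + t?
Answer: 71849527/114 ≈ 6.3026e+5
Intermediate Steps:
N(x, G) = G*(G + x) (N(x, G) = G*(x + G) = G*(G + x))
r(t) = t + 1/(-240 + t) (r(t) = 1/(-12*(-12 + 32) + t) + t = 1/(-12*20 + t) + t = 1/(-240 + t) + t = t + 1/(-240 + t))
r(354) - 1*(-629905) = (1 + 354**2 - 240*354)/(-240 + 354) - 1*(-629905) = (1 + 125316 - 84960)/114 + 629905 = (1/114)*40357 + 629905 = 40357/114 + 629905 = 71849527/114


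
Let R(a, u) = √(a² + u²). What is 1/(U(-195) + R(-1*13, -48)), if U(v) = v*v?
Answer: 38025/1445898152 - √2473/1445898152 ≈ 2.6264e-5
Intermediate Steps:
U(v) = v²
1/(U(-195) + R(-1*13, -48)) = 1/((-195)² + √((-1*13)² + (-48)²)) = 1/(38025 + √((-13)² + 2304)) = 1/(38025 + √(169 + 2304)) = 1/(38025 + √2473)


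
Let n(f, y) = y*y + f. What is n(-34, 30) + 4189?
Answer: 5055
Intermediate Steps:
n(f, y) = f + y² (n(f, y) = y² + f = f + y²)
n(-34, 30) + 4189 = (-34 + 30²) + 4189 = (-34 + 900) + 4189 = 866 + 4189 = 5055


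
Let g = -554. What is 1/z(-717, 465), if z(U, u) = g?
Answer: -1/554 ≈ -0.0018051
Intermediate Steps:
z(U, u) = -554
1/z(-717, 465) = 1/(-554) = -1/554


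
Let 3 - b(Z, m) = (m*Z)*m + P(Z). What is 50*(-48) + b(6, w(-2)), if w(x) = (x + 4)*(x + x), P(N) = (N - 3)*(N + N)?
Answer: -2817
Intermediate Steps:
P(N) = 2*N*(-3 + N) (P(N) = (-3 + N)*(2*N) = 2*N*(-3 + N))
w(x) = 2*x*(4 + x) (w(x) = (4 + x)*(2*x) = 2*x*(4 + x))
b(Z, m) = 3 - Z*m² - 2*Z*(-3 + Z) (b(Z, m) = 3 - ((m*Z)*m + 2*Z*(-3 + Z)) = 3 - ((Z*m)*m + 2*Z*(-3 + Z)) = 3 - (Z*m² + 2*Z*(-3 + Z)) = 3 + (-Z*m² - 2*Z*(-3 + Z)) = 3 - Z*m² - 2*Z*(-3 + Z))
50*(-48) + b(6, w(-2)) = 50*(-48) + (3 - 1*6*(2*(-2)*(4 - 2))² - 2*6*(-3 + 6)) = -2400 + (3 - 1*6*(2*(-2)*2)² - 2*6*3) = -2400 + (3 - 1*6*(-8)² - 36) = -2400 + (3 - 1*6*64 - 36) = -2400 + (3 - 384 - 36) = -2400 - 417 = -2817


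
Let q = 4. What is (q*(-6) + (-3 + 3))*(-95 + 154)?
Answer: -1416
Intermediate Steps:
(q*(-6) + (-3 + 3))*(-95 + 154) = (4*(-6) + (-3 + 3))*(-95 + 154) = (-24 + 0)*59 = -24*59 = -1416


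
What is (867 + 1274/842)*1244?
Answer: 454861136/421 ≈ 1.0804e+6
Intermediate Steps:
(867 + 1274/842)*1244 = (867 + 1274*(1/842))*1244 = (867 + 637/421)*1244 = (365644/421)*1244 = 454861136/421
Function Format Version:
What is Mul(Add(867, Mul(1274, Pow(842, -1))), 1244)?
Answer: Rational(454861136, 421) ≈ 1.0804e+6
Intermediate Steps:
Mul(Add(867, Mul(1274, Pow(842, -1))), 1244) = Mul(Add(867, Mul(1274, Rational(1, 842))), 1244) = Mul(Add(867, Rational(637, 421)), 1244) = Mul(Rational(365644, 421), 1244) = Rational(454861136, 421)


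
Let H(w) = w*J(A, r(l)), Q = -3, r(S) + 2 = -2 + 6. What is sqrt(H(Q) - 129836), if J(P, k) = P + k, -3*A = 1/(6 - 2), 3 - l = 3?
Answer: I*sqrt(519367)/2 ≈ 360.34*I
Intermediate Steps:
l = 0 (l = 3 - 1*3 = 3 - 3 = 0)
A = -1/12 (A = -1/(3*(6 - 2)) = -1/3/4 = -1/3*1/4 = -1/12 ≈ -0.083333)
r(S) = 2 (r(S) = -2 + (-2 + 6) = -2 + 4 = 2)
H(w) = 23*w/12 (H(w) = w*(-1/12 + 2) = w*(23/12) = 23*w/12)
sqrt(H(Q) - 129836) = sqrt((23/12)*(-3) - 129836) = sqrt(-23/4 - 129836) = sqrt(-519367/4) = I*sqrt(519367)/2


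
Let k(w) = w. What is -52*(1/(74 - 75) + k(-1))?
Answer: 104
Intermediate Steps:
-52*(1/(74 - 75) + k(-1)) = -52*(1/(74 - 75) - 1) = -52*(1/(-1) - 1) = -52*(-1 - 1) = -52*(-2) = 104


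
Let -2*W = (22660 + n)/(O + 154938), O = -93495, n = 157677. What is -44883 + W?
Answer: -5515672675/122886 ≈ -44884.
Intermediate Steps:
W = -180337/122886 (W = -(22660 + 157677)/(2*(-93495 + 154938)) = -180337/(2*61443) = -1/2*180337/61443 = -180337/122886 ≈ -1.4675)
-44883 + W = -44883 - 180337/122886 = -5515672675/122886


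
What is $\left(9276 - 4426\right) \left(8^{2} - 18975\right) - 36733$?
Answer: $-91755083$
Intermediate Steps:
$\left(9276 - 4426\right) \left(8^{2} - 18975\right) - 36733 = 4850 \left(64 - 18975\right) - 36733 = 4850 \left(-18911\right) - 36733 = -91718350 - 36733 = -91755083$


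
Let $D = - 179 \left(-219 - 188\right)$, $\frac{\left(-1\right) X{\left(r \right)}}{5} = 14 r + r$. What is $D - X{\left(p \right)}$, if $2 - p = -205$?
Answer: $88378$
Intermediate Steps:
$p = 207$ ($p = 2 - -205 = 2 + 205 = 207$)
$X{\left(r \right)} = - 75 r$ ($X{\left(r \right)} = - 5 \left(14 r + r\right) = - 5 \cdot 15 r = - 75 r$)
$D = 72853$ ($D = \left(-179\right) \left(-407\right) = 72853$)
$D - X{\left(p \right)} = 72853 - \left(-75\right) 207 = 72853 - -15525 = 72853 + 15525 = 88378$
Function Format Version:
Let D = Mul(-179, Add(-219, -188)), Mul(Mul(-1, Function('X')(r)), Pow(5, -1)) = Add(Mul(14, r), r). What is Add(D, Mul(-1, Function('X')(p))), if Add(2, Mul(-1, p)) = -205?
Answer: 88378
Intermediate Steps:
p = 207 (p = Add(2, Mul(-1, -205)) = Add(2, 205) = 207)
Function('X')(r) = Mul(-75, r) (Function('X')(r) = Mul(-5, Add(Mul(14, r), r)) = Mul(-5, Mul(15, r)) = Mul(-75, r))
D = 72853 (D = Mul(-179, -407) = 72853)
Add(D, Mul(-1, Function('X')(p))) = Add(72853, Mul(-1, Mul(-75, 207))) = Add(72853, Mul(-1, -15525)) = Add(72853, 15525) = 88378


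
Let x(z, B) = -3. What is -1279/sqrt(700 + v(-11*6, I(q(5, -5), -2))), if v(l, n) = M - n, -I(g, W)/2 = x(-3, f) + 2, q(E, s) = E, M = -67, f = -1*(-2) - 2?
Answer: -1279*sqrt(631)/631 ≈ -50.916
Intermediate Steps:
f = 0 (f = 2 - 2 = 0)
I(g, W) = 2 (I(g, W) = -2*(-3 + 2) = -2*(-1) = 2)
v(l, n) = -67 - n
-1279/sqrt(700 + v(-11*6, I(q(5, -5), -2))) = -1279/sqrt(700 + (-67 - 1*2)) = -1279/sqrt(700 + (-67 - 2)) = -1279/sqrt(700 - 69) = -1279*sqrt(631)/631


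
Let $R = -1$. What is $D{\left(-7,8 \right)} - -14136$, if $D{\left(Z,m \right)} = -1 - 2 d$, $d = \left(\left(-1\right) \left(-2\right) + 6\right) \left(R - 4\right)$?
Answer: $14215$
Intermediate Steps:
$d = -40$ ($d = \left(\left(-1\right) \left(-2\right) + 6\right) \left(-1 - 4\right) = \left(2 + 6\right) \left(-5\right) = 8 \left(-5\right) = -40$)
$D{\left(Z,m \right)} = 79$ ($D{\left(Z,m \right)} = -1 - -80 = -1 + 80 = 79$)
$D{\left(-7,8 \right)} - -14136 = 79 - -14136 = 79 + 14136 = 14215$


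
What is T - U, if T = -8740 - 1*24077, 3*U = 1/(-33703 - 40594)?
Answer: -7314613946/222891 ≈ -32817.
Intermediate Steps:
U = -1/222891 (U = 1/(3*(-33703 - 40594)) = (⅓)/(-74297) = (⅓)*(-1/74297) = -1/222891 ≈ -4.4865e-6)
T = -32817 (T = -8740 - 24077 = -32817)
T - U = -32817 - 1*(-1/222891) = -32817 + 1/222891 = -7314613946/222891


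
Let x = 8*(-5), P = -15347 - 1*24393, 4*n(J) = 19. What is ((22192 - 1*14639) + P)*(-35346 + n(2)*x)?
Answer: 1143797232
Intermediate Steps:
n(J) = 19/4 (n(J) = (¼)*19 = 19/4)
P = -39740 (P = -15347 - 24393 = -39740)
x = -40
((22192 - 1*14639) + P)*(-35346 + n(2)*x) = ((22192 - 1*14639) - 39740)*(-35346 + (19/4)*(-40)) = ((22192 - 14639) - 39740)*(-35346 - 190) = (7553 - 39740)*(-35536) = -32187*(-35536) = 1143797232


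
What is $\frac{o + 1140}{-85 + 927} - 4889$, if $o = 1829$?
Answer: $- \frac{4113569}{842} \approx -4885.5$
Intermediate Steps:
$\frac{o + 1140}{-85 + 927} - 4889 = \frac{1829 + 1140}{-85 + 927} - 4889 = \frac{2969}{842} - 4889 = - \frac{4113569}{842}$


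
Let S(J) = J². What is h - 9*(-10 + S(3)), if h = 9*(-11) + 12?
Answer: -78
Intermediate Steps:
h = -87 (h = -99 + 12 = -87)
h - 9*(-10 + S(3)) = -87 - 9*(-10 + 3²) = -87 - 9*(-10 + 9) = -87 - 9*(-1) = -87 + 9 = -78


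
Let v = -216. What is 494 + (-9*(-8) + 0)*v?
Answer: -15058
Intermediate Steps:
494 + (-9*(-8) + 0)*v = 494 + (-9*(-8) + 0)*(-216) = 494 + (72 + 0)*(-216) = 494 + 72*(-216) = 494 - 15552 = -15058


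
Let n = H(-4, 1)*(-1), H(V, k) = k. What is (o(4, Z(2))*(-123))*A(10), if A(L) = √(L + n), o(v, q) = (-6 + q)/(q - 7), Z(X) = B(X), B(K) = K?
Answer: -1476/5 ≈ -295.20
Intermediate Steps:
Z(X) = X
o(v, q) = (-6 + q)/(-7 + q)
n = -1 (n = 1*(-1) = -1)
A(L) = √(-1 + L) (A(L) = √(L - 1) = √(-1 + L))
(o(4, Z(2))*(-123))*A(10) = (((-6 + 2)/(-7 + 2))*(-123))*√(-1 + 10) = ((-4/(-5))*(-123))*√9 = (-⅕*(-4)*(-123))*3 = ((⅘)*(-123))*3 = -492/5*3 = -1476/5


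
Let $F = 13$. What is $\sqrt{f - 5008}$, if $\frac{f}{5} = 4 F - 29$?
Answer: $i \sqrt{4893} \approx 69.95 i$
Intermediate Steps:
$f = 115$ ($f = 5 \left(4 \cdot 13 - 29\right) = 5 \left(52 - 29\right) = 5 \cdot 23 = 115$)
$\sqrt{f - 5008} = \sqrt{115 - 5008} = \sqrt{-4893} = i \sqrt{4893}$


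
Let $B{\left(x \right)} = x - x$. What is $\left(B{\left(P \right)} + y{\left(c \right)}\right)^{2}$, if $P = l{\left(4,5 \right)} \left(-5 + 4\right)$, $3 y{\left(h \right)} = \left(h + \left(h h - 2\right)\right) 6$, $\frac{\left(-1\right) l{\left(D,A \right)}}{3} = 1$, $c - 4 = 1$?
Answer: $3136$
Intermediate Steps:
$c = 5$ ($c = 4 + 1 = 5$)
$l{\left(D,A \right)} = -3$ ($l{\left(D,A \right)} = \left(-3\right) 1 = -3$)
$y{\left(h \right)} = -4 + 2 h + 2 h^{2}$ ($y{\left(h \right)} = \frac{\left(h + \left(h h - 2\right)\right) 6}{3} = \frac{\left(h + \left(h^{2} - 2\right)\right) 6}{3} = \frac{\left(h + \left(-2 + h^{2}\right)\right) 6}{3} = \frac{\left(-2 + h + h^{2}\right) 6}{3} = \frac{-12 + 6 h + 6 h^{2}}{3} = -4 + 2 h + 2 h^{2}$)
$P = 3$ ($P = - 3 \left(-5 + 4\right) = \left(-3\right) \left(-1\right) = 3$)
$B{\left(x \right)} = 0$
$\left(B{\left(P \right)} + y{\left(c \right)}\right)^{2} = \left(0 + \left(-4 + 2 \cdot 5 + 2 \cdot 5^{2}\right)\right)^{2} = \left(0 + \left(-4 + 10 + 2 \cdot 25\right)\right)^{2} = \left(0 + \left(-4 + 10 + 50\right)\right)^{2} = \left(0 + 56\right)^{2} = 56^{2} = 3136$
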